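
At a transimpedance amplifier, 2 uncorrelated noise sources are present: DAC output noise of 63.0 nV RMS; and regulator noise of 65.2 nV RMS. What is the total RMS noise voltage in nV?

90.7 nV

Uncorrelated sources add in power (mean-square): V_tot = √(ΣV_i²)
V_tot = √[(6.30×10⁻⁸)² + (6.52×10⁻⁸)²] = 9.07×10⁻⁸ V = 90.7 nV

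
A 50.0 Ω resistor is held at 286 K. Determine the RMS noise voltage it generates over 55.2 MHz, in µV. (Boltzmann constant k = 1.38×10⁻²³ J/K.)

V_n = √(4kTRB)
4kTRB = 4 × 1.38×10⁻²³ × 286 × 5.00×10¹ × 5.52×10⁷ = 4.36×10⁻¹¹ V²
V_n = √(4.36×10⁻¹¹) = 6.60×10⁻⁶ V = 6.60 µV

6.60 µV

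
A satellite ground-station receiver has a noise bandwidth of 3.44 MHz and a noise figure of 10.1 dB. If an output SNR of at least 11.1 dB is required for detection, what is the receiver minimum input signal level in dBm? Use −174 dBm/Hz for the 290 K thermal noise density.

−87.4 dBm

Sensitivity = −174 + 10 log₁₀(B) + NF + SNR_min
= −174 + 65.37 + 10.1 + 11.1
= −87.43 dBm → −87.4 dBm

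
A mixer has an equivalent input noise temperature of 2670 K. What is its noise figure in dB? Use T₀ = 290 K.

F = 1 + T_e/T₀ = 1 + 2670/290 = 10.2069
NF = 10 log₁₀(10.2069) = 10.09 dB

10.09 dB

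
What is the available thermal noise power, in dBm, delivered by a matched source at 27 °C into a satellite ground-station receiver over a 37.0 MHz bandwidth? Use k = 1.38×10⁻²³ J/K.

−98.1 dBm

T = 27 °C + 273.15 = 300.15 K
P_n = kTB = 1.38×10⁻²³ × 300.15 × 3.70×10⁷ = 1.53×10⁻¹³ W
In dBm: 10 log₁₀(1.53×10⁻¹³ / 10⁻³) = −98.1 dBm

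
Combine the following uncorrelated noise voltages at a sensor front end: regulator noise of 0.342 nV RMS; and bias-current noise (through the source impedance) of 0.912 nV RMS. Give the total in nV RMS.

Uncorrelated sources add in power (mean-square): V_tot = √(ΣV_i²)
V_tot = √[(3.42×10⁻¹⁰)² + (9.12×10⁻¹⁰)²] = 9.74×10⁻¹⁰ V = 0.974 nV

0.974 nV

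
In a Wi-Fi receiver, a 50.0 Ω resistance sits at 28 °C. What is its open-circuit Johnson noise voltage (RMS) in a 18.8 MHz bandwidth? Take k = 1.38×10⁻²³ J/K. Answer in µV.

T = 28 °C + 273.15 = 301.15 K
V_n = √(4kTRB)
4kTRB = 4 × 1.38×10⁻²³ × 301.15 × 5.00×10¹ × 1.88×10⁷ = 1.56×10⁻¹¹ V²
V_n = √(1.56×10⁻¹¹) = 3.95×10⁻⁶ V = 3.95 µV

3.95 µV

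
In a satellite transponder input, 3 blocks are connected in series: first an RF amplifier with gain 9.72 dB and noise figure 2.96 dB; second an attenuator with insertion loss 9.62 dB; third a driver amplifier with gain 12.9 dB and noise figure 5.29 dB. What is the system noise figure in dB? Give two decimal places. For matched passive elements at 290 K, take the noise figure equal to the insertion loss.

Convert to linear (a loss of L dB is a gain of −L dB): F_i = 10^(NF_i/10), G_i = 10^(G_i,dB/10)
  Stage 1: F_1 = 10^(2.96/10) = 1.977, G_1 = 10^(9.72/10) = 9.376
  Stage 2: F_2 = 10^(9.62/10) = 9.162, G_2 = 10^(−9.62/10) = 0.1091
  Stage 3: F_3 = 10^(5.29/10) = 3.381, G_3 = 10^(12.9/10) = 19.50
Friis cascade:
  F = 1.977 + (9.162 − 1)/9.376 + (3.381 − 1)/1.023 = 5.174
NF = 10 log₁₀(5.174) = 7.14 dB

7.14 dB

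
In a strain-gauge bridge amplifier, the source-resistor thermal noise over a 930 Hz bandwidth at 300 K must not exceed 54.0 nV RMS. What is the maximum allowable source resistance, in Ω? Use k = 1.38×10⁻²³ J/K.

Johnson–Nyquist: V_n = √(4kTRB) ⇒ R = V_n² / (4kTB)
4kTB = 4 × 1.38×10⁻²³ × 300 × 9.30×10² = 1.54×10⁻¹⁷
R = (5.40×10⁻⁸)² / 1.54×10⁻¹⁷ = 1.89×10² Ω = 189 Ω

189 Ω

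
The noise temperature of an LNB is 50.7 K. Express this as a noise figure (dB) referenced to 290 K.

F = 1 + T_e/T₀ = 1 + 50.7/290 = 1.17483
NF = 10 log₁₀(1.17483) = 0.700 dB

0.700 dB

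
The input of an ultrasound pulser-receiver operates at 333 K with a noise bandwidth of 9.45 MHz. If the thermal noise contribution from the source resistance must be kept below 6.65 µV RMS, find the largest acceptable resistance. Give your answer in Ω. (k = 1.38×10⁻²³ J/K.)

Johnson–Nyquist: V_n = √(4kTRB) ⇒ R = V_n² / (4kTB)
4kTB = 4 × 1.38×10⁻²³ × 333 × 9.45×10⁶ = 1.74×10⁻¹³
R = (6.65×10⁻⁶)² / 1.74×10⁻¹³ = 2.55×10² Ω = 255 Ω

255 Ω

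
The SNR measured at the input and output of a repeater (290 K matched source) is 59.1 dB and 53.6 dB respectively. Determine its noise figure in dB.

NF (dB) = SNR_in(dB) − SNR_out(dB) when the source is at T₀
NF = 59.1 − 53.6 = 5.5 dB

5.5 dB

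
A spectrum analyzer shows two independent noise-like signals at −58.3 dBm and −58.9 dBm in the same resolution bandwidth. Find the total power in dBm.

Convert to linear, add, convert back:
P₁ = 1.48×10⁻⁹ W, P₂ = 1.29×10⁻⁹ W
P_tot = 2.77×10⁻⁹ W → 10 log₁₀(P_tot / 10⁻³) = −55.6 dBm

−55.6 dBm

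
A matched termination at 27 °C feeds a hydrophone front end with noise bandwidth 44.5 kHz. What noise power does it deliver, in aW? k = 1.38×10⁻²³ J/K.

184 aW

T = 27 °C + 273.15 = 300.15 K
P_n = kTB = 1.38×10⁻²³ × 300.15 × 4.45×10⁴ = 1.84×10⁻¹⁶ W = 184 aW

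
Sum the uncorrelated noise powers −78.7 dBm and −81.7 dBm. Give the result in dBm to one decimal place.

Convert to linear, add, convert back:
P₁ = 1.35×10⁻¹¹ W, P₂ = 6.76×10⁻¹² W
P_tot = 2.03×10⁻¹¹ W → 10 log₁₀(P_tot / 10⁻³) = −76.9 dBm

−76.9 dBm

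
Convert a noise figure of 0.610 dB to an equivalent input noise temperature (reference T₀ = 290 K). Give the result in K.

43.7 K

F = 10^(0.610/10) = 1.1508
T_e = (F − 1)·T₀ = (1.1508 − 1) × 290 = 43.7 K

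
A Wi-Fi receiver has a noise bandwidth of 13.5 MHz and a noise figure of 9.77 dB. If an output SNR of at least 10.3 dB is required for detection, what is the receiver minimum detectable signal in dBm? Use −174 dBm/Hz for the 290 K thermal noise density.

−82.6 dBm

Sensitivity = −174 + 10 log₁₀(B) + NF + SNR_min
= −174 + 71.3 + 9.77 + 10.3
= −82.63 dBm → −82.6 dBm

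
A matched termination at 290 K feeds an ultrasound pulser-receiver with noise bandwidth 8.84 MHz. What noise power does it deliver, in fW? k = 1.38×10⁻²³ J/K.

35.4 fW

P_n = kTB = 1.38×10⁻²³ × 290 × 8.84×10⁶ = 3.54×10⁻¹⁴ W = 35.4 fW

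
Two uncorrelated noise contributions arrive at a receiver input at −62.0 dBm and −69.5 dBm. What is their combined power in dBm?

−61.3 dBm

Convert to linear, add, convert back:
P₁ = 6.31×10⁻¹⁰ W, P₂ = 1.12×10⁻¹⁰ W
P_tot = 7.43×10⁻¹⁰ W → 10 log₁₀(P_tot / 10⁻³) = −61.3 dBm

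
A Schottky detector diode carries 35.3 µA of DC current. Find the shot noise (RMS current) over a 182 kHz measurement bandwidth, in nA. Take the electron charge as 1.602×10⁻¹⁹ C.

1.43 nA

I_n = √(2qI·B)
2qI·B = 2 × 1.602×10⁻¹⁹ × 3.53×10⁻⁵ × 1.82×10⁵ = 2.06×10⁻¹⁸ A²
I_n = √(2.06×10⁻¹⁸) = 1.43×10⁻⁹ A = 1.43 nA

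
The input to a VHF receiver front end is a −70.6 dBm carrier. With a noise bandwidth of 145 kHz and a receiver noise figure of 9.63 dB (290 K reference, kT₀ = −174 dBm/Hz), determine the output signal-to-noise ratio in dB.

42.2 dB

Noise floor: N = −174 + 10 log₁₀(B) + NF
10 log₁₀(1.45×10⁵) = 51.61 dB
N = −174 + 51.61 + 9.63 = −112.76 dBm
SNR = P_sig − N = −70.6 − (−112.76) = 42.16 dB → 42.2 dB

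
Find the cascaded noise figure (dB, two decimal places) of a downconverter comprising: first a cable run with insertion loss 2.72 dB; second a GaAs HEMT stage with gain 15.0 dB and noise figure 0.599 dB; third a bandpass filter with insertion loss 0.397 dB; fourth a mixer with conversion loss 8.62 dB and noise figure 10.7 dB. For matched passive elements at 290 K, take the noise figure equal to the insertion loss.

4.55 dB

Convert to linear (a loss of L dB is a gain of −L dB): F_i = 10^(NF_i/10), G_i = 10^(G_i,dB/10)
  Stage 1: F_1 = 10^(2.72/10) = 1.871, G_1 = 10^(−2.72/10) = 0.5346
  Stage 2: F_2 = 10^(0.599/10) = 1.148, G_2 = 10^(15.0/10) = 31.62
  Stage 3: F_3 = 10^(0.397/10) = 1.096, G_3 = 10^(−0.397/10) = 0.9126
  Stage 4: F_4 = 10^(10.7/10) = 11.75, G_4 = 10^(−8.62/10) = 0.1374
Friis cascade:
  F = 1.871 + (1.148 − 1)/0.5346 + (1.096 − 1)/16.90 + (11.75 − 1)/15.43 = 2.850
NF = 10 log₁₀(2.850) = 4.55 dB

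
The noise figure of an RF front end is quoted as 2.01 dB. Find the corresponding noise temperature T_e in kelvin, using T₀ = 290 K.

F = 10^(2.01/10) = 1.58855
T_e = (F − 1)·T₀ = (1.58855 − 1) × 290 = 171 K

171 K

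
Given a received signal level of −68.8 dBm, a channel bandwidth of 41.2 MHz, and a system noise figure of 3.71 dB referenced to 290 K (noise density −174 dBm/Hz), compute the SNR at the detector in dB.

25.3 dB

Noise floor: N = −174 + 10 log₁₀(B) + NF
10 log₁₀(4.12×10⁷) = 76.15 dB
N = −174 + 76.15 + 3.71 = −94.14 dBm
SNR = P_sig − N = −68.8 − (−94.14) = 25.34 dB → 25.3 dB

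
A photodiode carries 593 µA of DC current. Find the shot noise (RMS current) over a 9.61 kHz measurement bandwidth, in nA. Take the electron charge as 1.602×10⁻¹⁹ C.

1.35 nA

I_n = √(2qI·B)
2qI·B = 2 × 1.602×10⁻¹⁹ × 5.93×10⁻⁴ × 9.61×10³ = 1.83×10⁻¹⁸ A²
I_n = √(1.83×10⁻¹⁸) = 1.35×10⁻⁹ A = 1.35 nA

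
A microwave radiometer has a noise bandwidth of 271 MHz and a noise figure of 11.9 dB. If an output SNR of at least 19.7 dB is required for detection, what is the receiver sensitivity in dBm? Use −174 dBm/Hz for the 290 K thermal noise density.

Sensitivity = −174 + 10 log₁₀(B) + NF + SNR_min
= −174 + 84.33 + 11.9 + 19.7
= −58.07 dBm → −58.1 dBm

−58.1 dBm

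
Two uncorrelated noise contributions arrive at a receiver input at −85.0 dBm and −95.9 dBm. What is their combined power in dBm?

−84.7 dBm

Convert to linear, add, convert back:
P₁ = 3.16×10⁻¹² W, P₂ = 2.57×10⁻¹³ W
P_tot = 3.42×10⁻¹² W → 10 log₁₀(P_tot / 10⁻³) = −84.7 dBm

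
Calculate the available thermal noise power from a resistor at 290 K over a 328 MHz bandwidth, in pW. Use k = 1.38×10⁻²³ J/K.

P_n = kTB = 1.38×10⁻²³ × 290 × 3.28×10⁸ = 1.31×10⁻¹² W = 1.31 pW

1.31 pW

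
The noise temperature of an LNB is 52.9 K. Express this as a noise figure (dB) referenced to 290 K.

0.728 dB

F = 1 + T_e/T₀ = 1 + 52.9/290 = 1.18241
NF = 10 log₁₀(1.18241) = 0.728 dB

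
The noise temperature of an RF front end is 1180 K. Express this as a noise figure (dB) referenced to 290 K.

7.05 dB

F = 1 + T_e/T₀ = 1 + 1180/290 = 5.06897
NF = 10 log₁₀(5.06897) = 7.05 dB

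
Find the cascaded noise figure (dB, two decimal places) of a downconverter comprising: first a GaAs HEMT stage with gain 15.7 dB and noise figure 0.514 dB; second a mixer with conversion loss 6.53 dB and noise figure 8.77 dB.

1.14 dB

Convert to linear (a loss of L dB is a gain of −L dB): F_i = 10^(NF_i/10), G_i = 10^(G_i,dB/10)
  Stage 1: F_1 = 10^(0.514/10) = 1.126, G_1 = 10^(15.7/10) = 37.15
  Stage 2: F_2 = 10^(8.77/10) = 7.534, G_2 = 10^(−6.53/10) = 0.2223
Friis cascade:
  F = 1.126 + (7.534 − 1)/37.15 = 1.301
NF = 10 log₁₀(1.301) = 1.14 dB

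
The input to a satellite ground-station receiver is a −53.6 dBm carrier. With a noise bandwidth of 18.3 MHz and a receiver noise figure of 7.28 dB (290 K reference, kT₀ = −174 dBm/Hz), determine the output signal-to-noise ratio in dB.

40.5 dB

Noise floor: N = −174 + 10 log₁₀(B) + NF
10 log₁₀(1.83×10⁷) = 72.62 dB
N = −174 + 72.62 + 7.28 = −94.10 dBm
SNR = P_sig − N = −53.6 − (−94.10) = 40.50 dB → 40.5 dB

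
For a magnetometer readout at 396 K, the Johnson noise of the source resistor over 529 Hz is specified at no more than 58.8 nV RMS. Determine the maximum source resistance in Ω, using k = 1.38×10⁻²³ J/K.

Johnson–Nyquist: V_n = √(4kTRB) ⇒ R = V_n² / (4kTB)
4kTB = 4 × 1.38×10⁻²³ × 396 × 5.29×10² = 1.16×10⁻¹⁷
R = (5.88×10⁻⁸)² / 1.16×10⁻¹⁷ = 2.99×10² Ω = 299 Ω

299 Ω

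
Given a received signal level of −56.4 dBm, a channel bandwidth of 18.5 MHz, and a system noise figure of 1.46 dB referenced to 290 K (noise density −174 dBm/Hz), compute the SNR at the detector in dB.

Noise floor: N = −174 + 10 log₁₀(B) + NF
10 log₁₀(1.85×10⁷) = 72.67 dB
N = −174 + 72.67 + 1.46 = −99.87 dBm
SNR = P_sig − N = −56.4 − (−99.87) = 43.47 dB → 43.5 dB

43.5 dB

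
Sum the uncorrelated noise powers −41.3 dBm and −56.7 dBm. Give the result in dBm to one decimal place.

−41.2 dBm

Convert to linear, add, convert back:
P₁ = 7.41×10⁻⁸ W, P₂ = 2.14×10⁻⁹ W
P_tot = 7.63×10⁻⁸ W → 10 log₁₀(P_tot / 10⁻³) = −41.2 dBm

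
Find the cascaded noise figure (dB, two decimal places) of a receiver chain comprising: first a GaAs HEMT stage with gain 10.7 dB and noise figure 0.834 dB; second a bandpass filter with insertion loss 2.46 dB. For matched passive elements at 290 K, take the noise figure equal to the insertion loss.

1.06 dB

Convert to linear (a loss of L dB is a gain of −L dB): F_i = 10^(NF_i/10), G_i = 10^(G_i,dB/10)
  Stage 1: F_1 = 10^(0.834/10) = 1.212, G_1 = 10^(10.7/10) = 11.75
  Stage 2: F_2 = 10^(2.46/10) = 1.762, G_2 = 10^(−2.46/10) = 0.5675
Friis cascade:
  F = 1.212 + (1.762 − 1)/11.75 = 1.277
NF = 10 log₁₀(1.277) = 1.06 dB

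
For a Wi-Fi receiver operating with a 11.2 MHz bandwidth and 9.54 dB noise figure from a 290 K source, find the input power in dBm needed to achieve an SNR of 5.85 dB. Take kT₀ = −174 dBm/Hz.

Sensitivity = −174 + 10 log₁₀(B) + NF + SNR_min
= −174 + 70.49 + 9.54 + 5.85
= −88.12 dBm → −88.1 dBm

−88.1 dBm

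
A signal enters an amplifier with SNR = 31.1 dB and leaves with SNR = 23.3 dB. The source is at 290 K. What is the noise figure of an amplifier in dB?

7.8 dB

NF (dB) = SNR_in(dB) − SNR_out(dB) when the source is at T₀
NF = 31.1 − 23.3 = 7.8 dB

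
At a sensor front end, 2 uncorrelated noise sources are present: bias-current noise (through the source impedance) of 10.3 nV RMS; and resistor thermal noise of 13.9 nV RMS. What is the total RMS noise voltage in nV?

17.3 nV

Uncorrelated sources add in power (mean-square): V_tot = √(ΣV_i²)
V_tot = √[(1.03×10⁻⁸)² + (1.39×10⁻⁸)²] = 1.73×10⁻⁸ V = 17.3 nV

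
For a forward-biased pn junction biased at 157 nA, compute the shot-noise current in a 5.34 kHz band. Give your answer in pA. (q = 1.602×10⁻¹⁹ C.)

I_n = √(2qI·B)
2qI·B = 2 × 1.602×10⁻¹⁹ × 1.57×10⁻⁷ × 5.34×10³ = 2.69×10⁻²² A²
I_n = √(2.69×10⁻²²) = 1.64×10⁻¹¹ A = 16.4 pA

16.4 pA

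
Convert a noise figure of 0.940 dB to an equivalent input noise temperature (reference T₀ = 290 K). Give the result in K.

F = 10^(0.940/10) = 1.24165
T_e = (F − 1)·T₀ = (1.24165 − 1) × 290 = 70.1 K

70.1 K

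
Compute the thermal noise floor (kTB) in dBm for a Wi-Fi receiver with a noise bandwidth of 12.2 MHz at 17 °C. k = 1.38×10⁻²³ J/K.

−103.1 dBm

T = 17 °C + 273.15 = 290.15 K
P_n = kTB = 1.38×10⁻²³ × 290.15 × 1.22×10⁷ = 4.88×10⁻¹⁴ W
In dBm: 10 log₁₀(4.88×10⁻¹⁴ / 10⁻³) = −103.1 dBm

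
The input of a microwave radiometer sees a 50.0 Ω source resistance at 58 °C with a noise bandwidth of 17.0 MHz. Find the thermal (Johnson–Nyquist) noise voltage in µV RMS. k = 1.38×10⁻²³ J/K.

T = 58 °C + 273.15 = 331.15 K
V_n = √(4kTRB)
4kTRB = 4 × 1.38×10⁻²³ × 331.15 × 5.00×10¹ × 1.70×10⁷ = 1.55×10⁻¹¹ V²
V_n = √(1.55×10⁻¹¹) = 3.94×10⁻⁶ V = 3.94 µV

3.94 µV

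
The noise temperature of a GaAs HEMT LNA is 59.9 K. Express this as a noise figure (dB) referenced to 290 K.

0.815 dB

F = 1 + T_e/T₀ = 1 + 59.9/290 = 1.20655
NF = 10 log₁₀(1.20655) = 0.815 dB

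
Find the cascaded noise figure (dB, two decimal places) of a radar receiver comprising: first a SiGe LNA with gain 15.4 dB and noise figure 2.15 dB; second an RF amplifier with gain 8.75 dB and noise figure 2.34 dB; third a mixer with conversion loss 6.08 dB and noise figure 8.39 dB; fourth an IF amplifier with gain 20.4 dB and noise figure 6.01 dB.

Convert to linear (a loss of L dB is a gain of −L dB): F_i = 10^(NF_i/10), G_i = 10^(G_i,dB/10)
  Stage 1: F_1 = 10^(2.15/10) = 1.641, G_1 = 10^(15.4/10) = 34.67
  Stage 2: F_2 = 10^(2.34/10) = 1.714, G_2 = 10^(8.75/10) = 7.499
  Stage 3: F_3 = 10^(8.39/10) = 6.902, G_3 = 10^(−6.08/10) = 0.2466
  Stage 4: F_4 = 10^(6.01/10) = 3.990, G_4 = 10^(20.4/10) = 109.6
Friis cascade:
  F = 1.641 + (1.714 − 1)/34.67 + (6.902 − 1)/260.0 + (3.990 − 1)/64.12 = 1.731
NF = 10 log₁₀(1.731) = 2.38 dB

2.38 dB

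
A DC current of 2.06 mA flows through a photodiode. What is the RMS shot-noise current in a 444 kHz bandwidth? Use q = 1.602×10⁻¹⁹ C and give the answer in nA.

17.1 nA

I_n = √(2qI·B)
2qI·B = 2 × 1.602×10⁻¹⁹ × 2.06×10⁻³ × 4.44×10⁵ = 2.93×10⁻¹⁶ A²
I_n = √(2.93×10⁻¹⁶) = 1.71×10⁻⁸ A = 17.1 nA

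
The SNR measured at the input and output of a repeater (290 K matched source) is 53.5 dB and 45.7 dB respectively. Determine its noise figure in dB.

7.8 dB

NF (dB) = SNR_in(dB) − SNR_out(dB) when the source is at T₀
NF = 53.5 − 45.7 = 7.8 dB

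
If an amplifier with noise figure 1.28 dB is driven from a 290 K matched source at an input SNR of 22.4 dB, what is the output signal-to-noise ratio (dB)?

By definition F = SNR_in/SNR_out, so in dB: SNR_out = SNR_in − NF
SNR_out = 22.4 − 1.28 = 21.12 dB

21.12 dB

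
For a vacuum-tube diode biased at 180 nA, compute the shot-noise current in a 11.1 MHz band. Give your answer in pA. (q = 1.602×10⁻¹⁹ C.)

800 pA

I_n = √(2qI·B)
2qI·B = 2 × 1.602×10⁻¹⁹ × 1.80×10⁻⁷ × 1.11×10⁷ = 6.40×10⁻¹⁹ A²
I_n = √(6.40×10⁻¹⁹) = 8.00×10⁻¹⁰ A = 800 pA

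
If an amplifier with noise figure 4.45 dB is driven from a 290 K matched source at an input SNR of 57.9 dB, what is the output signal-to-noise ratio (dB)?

53.45 dB

By definition F = SNR_in/SNR_out, so in dB: SNR_out = SNR_in − NF
SNR_out = 57.9 − 4.45 = 53.45 dB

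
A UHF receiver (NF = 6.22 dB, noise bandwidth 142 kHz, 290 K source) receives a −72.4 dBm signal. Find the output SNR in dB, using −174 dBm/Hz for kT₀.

Noise floor: N = −174 + 10 log₁₀(B) + NF
10 log₁₀(1.42×10⁵) = 51.52 dB
N = −174 + 51.52 + 6.22 = −116.26 dBm
SNR = P_sig − N = −72.4 − (−116.26) = 43.86 dB → 43.9 dB

43.9 dB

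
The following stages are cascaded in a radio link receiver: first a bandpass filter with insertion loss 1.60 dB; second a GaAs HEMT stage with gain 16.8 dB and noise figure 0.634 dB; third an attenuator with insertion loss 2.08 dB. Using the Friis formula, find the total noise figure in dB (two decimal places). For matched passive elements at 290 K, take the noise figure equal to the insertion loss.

Convert to linear (a loss of L dB is a gain of −L dB): F_i = 10^(NF_i/10), G_i = 10^(G_i,dB/10)
  Stage 1: F_1 = 10^(1.60/10) = 1.445, G_1 = 10^(−1.60/10) = 0.6918
  Stage 2: F_2 = 10^(0.634/10) = 1.157, G_2 = 10^(16.8/10) = 47.86
  Stage 3: F_3 = 10^(2.08/10) = 1.614, G_3 = 10^(−2.08/10) = 0.6194
Friis cascade:
  F = 1.445 + (1.157 − 1)/0.6918 + (1.614 − 1)/33.11 = 1.691
NF = 10 log₁₀(1.691) = 2.28 dB

2.28 dB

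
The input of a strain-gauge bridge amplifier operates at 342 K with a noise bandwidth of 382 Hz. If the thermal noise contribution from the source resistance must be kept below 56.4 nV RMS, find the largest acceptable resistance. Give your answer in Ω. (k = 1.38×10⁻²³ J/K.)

441 Ω

Johnson–Nyquist: V_n = √(4kTRB) ⇒ R = V_n² / (4kTB)
4kTB = 4 × 1.38×10⁻²³ × 342 × 3.82×10² = 7.21×10⁻¹⁸
R = (5.64×10⁻⁸)² / 7.21×10⁻¹⁸ = 4.41×10² Ω = 441 Ω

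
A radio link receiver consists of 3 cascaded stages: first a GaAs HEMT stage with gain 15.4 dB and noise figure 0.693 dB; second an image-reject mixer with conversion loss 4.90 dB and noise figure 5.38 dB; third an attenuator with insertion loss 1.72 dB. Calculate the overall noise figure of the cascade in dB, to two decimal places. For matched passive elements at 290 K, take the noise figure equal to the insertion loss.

1.10 dB

Convert to linear (a loss of L dB is a gain of −L dB): F_i = 10^(NF_i/10), G_i = 10^(G_i,dB/10)
  Stage 1: F_1 = 10^(0.693/10) = 1.173, G_1 = 10^(15.4/10) = 34.67
  Stage 2: F_2 = 10^(5.38/10) = 3.451, G_2 = 10^(−4.90/10) = 0.3236
  Stage 3: F_3 = 10^(1.72/10) = 1.486, G_3 = 10^(−1.72/10) = 0.6730
Friis cascade:
  F = 1.173 + (3.451 − 1)/34.67 + (1.486 − 1)/11.22 = 1.287
NF = 10 log₁₀(1.287) = 1.10 dB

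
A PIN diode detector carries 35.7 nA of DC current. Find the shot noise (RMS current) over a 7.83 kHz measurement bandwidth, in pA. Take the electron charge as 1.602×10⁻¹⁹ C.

9.46 pA

I_n = √(2qI·B)
2qI·B = 2 × 1.602×10⁻¹⁹ × 3.57×10⁻⁸ × 7.83×10³ = 8.96×10⁻²³ A²
I_n = √(8.96×10⁻²³) = 9.46×10⁻¹² A = 9.46 pA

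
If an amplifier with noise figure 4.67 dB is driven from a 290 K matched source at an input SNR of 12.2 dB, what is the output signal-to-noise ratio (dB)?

By definition F = SNR_in/SNR_out, so in dB: SNR_out = SNR_in − NF
SNR_out = 12.2 − 4.67 = 7.53 dB

7.53 dB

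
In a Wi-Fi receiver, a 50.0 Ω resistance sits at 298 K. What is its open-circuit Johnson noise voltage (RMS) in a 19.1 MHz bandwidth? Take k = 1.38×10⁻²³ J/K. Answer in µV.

V_n = √(4kTRB)
4kTRB = 4 × 1.38×10⁻²³ × 298 × 5.00×10¹ × 1.91×10⁷ = 1.57×10⁻¹¹ V²
V_n = √(1.57×10⁻¹¹) = 3.96×10⁻⁶ V = 3.96 µV

3.96 µV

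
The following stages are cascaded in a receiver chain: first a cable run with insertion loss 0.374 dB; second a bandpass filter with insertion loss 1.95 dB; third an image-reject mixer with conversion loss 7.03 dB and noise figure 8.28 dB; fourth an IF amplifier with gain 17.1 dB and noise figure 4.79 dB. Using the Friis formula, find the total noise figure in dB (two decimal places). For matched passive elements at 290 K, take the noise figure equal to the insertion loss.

14.60 dB

Convert to linear (a loss of L dB is a gain of −L dB): F_i = 10^(NF_i/10), G_i = 10^(G_i,dB/10)
  Stage 1: F_1 = 10^(0.374/10) = 1.090, G_1 = 10^(−0.374/10) = 0.9175
  Stage 2: F_2 = 10^(1.95/10) = 1.567, G_2 = 10^(−1.95/10) = 0.6383
  Stage 3: F_3 = 10^(8.28/10) = 6.730, G_3 = 10^(−7.03/10) = 0.1982
  Stage 4: F_4 = 10^(4.79/10) = 3.013, G_4 = 10^(17.1/10) = 51.29
Friis cascade:
  F = 1.090 + (1.567 − 1)/0.9175 + (6.730 − 1)/0.5856 + (3.013 − 1)/0.1160 = 28.84
NF = 10 log₁₀(28.84) = 14.60 dB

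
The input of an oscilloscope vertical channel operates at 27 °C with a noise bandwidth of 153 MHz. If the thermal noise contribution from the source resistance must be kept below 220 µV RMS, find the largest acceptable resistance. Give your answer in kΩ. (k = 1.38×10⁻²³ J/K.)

19.1 kΩ

T = 27 °C + 273.15 = 300.15 K
Johnson–Nyquist: V_n = √(4kTRB) ⇒ R = V_n² / (4kTB)
4kTB = 4 × 1.38×10⁻²³ × 300.15 × 1.53×10⁸ = 2.53×10⁻¹²
R = (2.20×10⁻⁴)² / 2.53×10⁻¹² = 1.91×10⁴ Ω = 19.1 kΩ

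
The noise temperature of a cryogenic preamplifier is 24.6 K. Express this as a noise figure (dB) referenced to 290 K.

F = 1 + T_e/T₀ = 1 + 24.6/290 = 1.08483
NF = 10 log₁₀(1.08483) = 0.354 dB

0.354 dB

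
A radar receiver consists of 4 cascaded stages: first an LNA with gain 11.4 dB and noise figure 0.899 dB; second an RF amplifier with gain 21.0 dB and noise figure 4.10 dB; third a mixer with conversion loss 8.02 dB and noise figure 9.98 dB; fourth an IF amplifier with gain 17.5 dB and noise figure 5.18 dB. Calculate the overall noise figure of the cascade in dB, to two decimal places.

1.33 dB

Convert to linear (a loss of L dB is a gain of −L dB): F_i = 10^(NF_i/10), G_i = 10^(G_i,dB/10)
  Stage 1: F_1 = 10^(0.899/10) = 1.230, G_1 = 10^(11.4/10) = 13.80
  Stage 2: F_2 = 10^(4.10/10) = 2.570, G_2 = 10^(21.0/10) = 125.9
  Stage 3: F_3 = 10^(9.98/10) = 9.954, G_3 = 10^(−8.02/10) = 0.1578
  Stage 4: F_4 = 10^(5.18/10) = 3.296, G_4 = 10^(17.5/10) = 56.23
Friis cascade:
  F = 1.230 + (2.570 − 1)/13.80 + (9.954 − 1)/1738 + (3.296 − 1)/274.2 = 1.357
NF = 10 log₁₀(1.357) = 1.33 dB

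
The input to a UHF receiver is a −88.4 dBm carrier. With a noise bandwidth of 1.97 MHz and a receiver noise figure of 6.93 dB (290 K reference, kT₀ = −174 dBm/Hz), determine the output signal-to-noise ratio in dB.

Noise floor: N = −174 + 10 log₁₀(B) + NF
10 log₁₀(1.97×10⁶) = 62.94 dB
N = −174 + 62.94 + 6.93 = −104.13 dBm
SNR = P_sig − N = −88.4 − (−104.13) = 15.73 dB → 15.7 dB

15.7 dB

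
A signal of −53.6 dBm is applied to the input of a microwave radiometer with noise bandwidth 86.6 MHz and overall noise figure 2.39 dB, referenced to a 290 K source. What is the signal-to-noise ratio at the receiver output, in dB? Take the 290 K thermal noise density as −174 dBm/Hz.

38.6 dB

Noise floor: N = −174 + 10 log₁₀(B) + NF
10 log₁₀(8.66×10⁷) = 79.38 dB
N = −174 + 79.38 + 2.39 = −92.23 dBm
SNR = P_sig − N = −53.6 − (−92.23) = 38.63 dB → 38.6 dB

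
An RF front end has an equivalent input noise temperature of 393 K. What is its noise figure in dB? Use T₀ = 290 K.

F = 1 + T_e/T₀ = 1 + 393/290 = 2.35517
NF = 10 log₁₀(2.35517) = 3.72 dB

3.72 dB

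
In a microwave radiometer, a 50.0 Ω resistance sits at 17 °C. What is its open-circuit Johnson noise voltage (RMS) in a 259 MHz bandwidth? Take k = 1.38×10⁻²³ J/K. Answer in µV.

T = 17 °C + 273.15 = 290.15 K
V_n = √(4kTRB)
4kTRB = 4 × 1.38×10⁻²³ × 290.15 × 5.00×10¹ × 2.59×10⁸ = 2.07×10⁻¹⁰ V²
V_n = √(2.07×10⁻¹⁰) = 1.44×10⁻⁵ V = 14.4 µV

14.4 µV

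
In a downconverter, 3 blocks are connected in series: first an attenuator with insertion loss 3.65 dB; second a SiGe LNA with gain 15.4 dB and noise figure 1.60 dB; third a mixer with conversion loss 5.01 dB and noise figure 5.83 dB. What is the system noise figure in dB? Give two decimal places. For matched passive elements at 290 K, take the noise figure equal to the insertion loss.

5.49 dB

Convert to linear (a loss of L dB is a gain of −L dB): F_i = 10^(NF_i/10), G_i = 10^(G_i,dB/10)
  Stage 1: F_1 = 10^(3.65/10) = 2.317, G_1 = 10^(−3.65/10) = 0.4315
  Stage 2: F_2 = 10^(1.60/10) = 1.445, G_2 = 10^(15.4/10) = 34.67
  Stage 3: F_3 = 10^(5.83/10) = 3.828, G_3 = 10^(−5.01/10) = 0.3155
Friis cascade:
  F = 2.317 + (1.445 − 1)/0.4315 + (3.828 − 1)/14.96 = 3.539
NF = 10 log₁₀(3.539) = 5.49 dB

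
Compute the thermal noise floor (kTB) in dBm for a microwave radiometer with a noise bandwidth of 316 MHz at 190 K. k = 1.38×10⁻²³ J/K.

−90.8 dBm

P_n = kTB = 1.38×10⁻²³ × 190 × 3.16×10⁸ = 8.29×10⁻¹³ W
In dBm: 10 log₁₀(8.29×10⁻¹³ / 10⁻³) = −90.8 dBm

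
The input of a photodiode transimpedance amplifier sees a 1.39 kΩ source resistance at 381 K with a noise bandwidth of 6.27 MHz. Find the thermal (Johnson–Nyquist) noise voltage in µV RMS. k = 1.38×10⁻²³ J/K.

13.5 µV

V_n = √(4kTRB)
4kTRB = 4 × 1.38×10⁻²³ × 381 × 1.39×10³ × 6.27×10⁶ = 1.83×10⁻¹⁰ V²
V_n = √(1.83×10⁻¹⁰) = 1.35×10⁻⁵ V = 13.5 µV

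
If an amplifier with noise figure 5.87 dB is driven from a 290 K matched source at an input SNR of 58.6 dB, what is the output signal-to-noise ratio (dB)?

52.73 dB

By definition F = SNR_in/SNR_out, so in dB: SNR_out = SNR_in − NF
SNR_out = 58.6 − 5.87 = 52.73 dB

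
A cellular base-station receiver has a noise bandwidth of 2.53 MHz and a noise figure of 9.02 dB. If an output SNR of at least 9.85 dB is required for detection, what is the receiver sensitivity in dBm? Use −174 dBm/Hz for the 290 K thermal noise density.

−91.1 dBm

Sensitivity = −174 + 10 log₁₀(B) + NF + SNR_min
= −174 + 64.03 + 9.02 + 9.85
= −91.10 dBm → −91.1 dBm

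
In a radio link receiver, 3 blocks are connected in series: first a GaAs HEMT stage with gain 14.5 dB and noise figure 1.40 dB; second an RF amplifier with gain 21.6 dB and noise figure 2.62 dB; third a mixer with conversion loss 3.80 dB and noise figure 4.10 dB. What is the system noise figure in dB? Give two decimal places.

1.49 dB

Convert to linear (a loss of L dB is a gain of −L dB): F_i = 10^(NF_i/10), G_i = 10^(G_i,dB/10)
  Stage 1: F_1 = 10^(1.40/10) = 1.380, G_1 = 10^(14.5/10) = 28.18
  Stage 2: F_2 = 10^(2.62/10) = 1.828, G_2 = 10^(21.6/10) = 144.5
  Stage 3: F_3 = 10^(4.10/10) = 2.570, G_3 = 10^(−3.80/10) = 0.4169
Friis cascade:
  F = 1.380 + (1.828 − 1)/28.18 + (2.570 − 1)/4074 = 1.410
NF = 10 log₁₀(1.410) = 1.49 dB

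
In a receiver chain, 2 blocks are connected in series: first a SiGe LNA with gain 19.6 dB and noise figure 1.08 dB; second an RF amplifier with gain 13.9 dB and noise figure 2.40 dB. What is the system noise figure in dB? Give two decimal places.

Convert to linear (a loss of L dB is a gain of −L dB): F_i = 10^(NF_i/10), G_i = 10^(G_i,dB/10)
  Stage 1: F_1 = 10^(1.08/10) = 1.282, G_1 = 10^(19.6/10) = 91.20
  Stage 2: F_2 = 10^(2.40/10) = 1.738, G_2 = 10^(13.9/10) = 24.55
Friis cascade:
  F = 1.282 + (1.738 − 1)/91.20 = 1.290
NF = 10 log₁₀(1.290) = 1.11 dB

1.11 dB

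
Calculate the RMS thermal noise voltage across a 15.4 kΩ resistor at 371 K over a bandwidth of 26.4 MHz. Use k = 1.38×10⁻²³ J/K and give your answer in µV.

91.2 µV

V_n = √(4kTRB)
4kTRB = 4 × 1.38×10⁻²³ × 371 × 1.54×10⁴ × 2.64×10⁷ = 8.33×10⁻⁹ V²
V_n = √(8.33×10⁻⁹) = 9.12×10⁻⁵ V = 91.2 µV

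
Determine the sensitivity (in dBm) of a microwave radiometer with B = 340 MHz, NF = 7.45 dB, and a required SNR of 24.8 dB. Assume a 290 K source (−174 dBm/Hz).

−56.4 dBm

Sensitivity = −174 + 10 log₁₀(B) + NF + SNR_min
= −174 + 85.31 + 7.45 + 24.8
= −56.44 dBm → −56.4 dBm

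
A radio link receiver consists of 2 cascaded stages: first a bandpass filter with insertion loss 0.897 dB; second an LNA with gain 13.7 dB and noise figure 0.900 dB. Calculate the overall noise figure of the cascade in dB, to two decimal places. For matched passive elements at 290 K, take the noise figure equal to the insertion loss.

Convert to linear (a loss of L dB is a gain of −L dB): F_i = 10^(NF_i/10), G_i = 10^(G_i,dB/10)
  Stage 1: F_1 = 10^(0.897/10) = 1.229, G_1 = 10^(−0.897/10) = 0.8134
  Stage 2: F_2 = 10^(0.900/10) = 1.230, G_2 = 10^(13.7/10) = 23.44
Friis cascade:
  F = 1.229 + (1.230 − 1)/0.8134 = 1.513
NF = 10 log₁₀(1.513) = 1.80 dB

1.80 dB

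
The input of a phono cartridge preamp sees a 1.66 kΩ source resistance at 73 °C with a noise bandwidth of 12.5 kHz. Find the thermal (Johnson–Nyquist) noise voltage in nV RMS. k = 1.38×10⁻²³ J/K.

630 nV

T = 73 °C + 273.15 = 346.15 K
V_n = √(4kTRB)
4kTRB = 4 × 1.38×10⁻²³ × 346.15 × 1.66×10³ × 1.25×10⁴ = 3.96×10⁻¹³ V²
V_n = √(3.96×10⁻¹³) = 6.30×10⁻⁷ V = 630 nV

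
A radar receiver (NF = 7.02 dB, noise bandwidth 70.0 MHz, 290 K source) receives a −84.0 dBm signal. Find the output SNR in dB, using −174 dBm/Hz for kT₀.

Noise floor: N = −174 + 10 log₁₀(B) + NF
10 log₁₀(7.00×10⁷) = 78.45 dB
N = −174 + 78.45 + 7.02 = −88.53 dBm
SNR = P_sig − N = −84.0 − (−88.53) = 4.53 dB → 4.5 dB

4.5 dB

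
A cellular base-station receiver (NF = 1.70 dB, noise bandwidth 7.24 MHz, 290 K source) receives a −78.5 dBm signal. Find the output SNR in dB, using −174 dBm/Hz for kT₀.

Noise floor: N = −174 + 10 log₁₀(B) + NF
10 log₁₀(7.24×10⁶) = 68.6 dB
N = −174 + 68.6 + 1.70 = −103.70 dBm
SNR = P_sig − N = −78.5 − (−103.70) = 25.20 dB → 25.2 dB

25.2 dB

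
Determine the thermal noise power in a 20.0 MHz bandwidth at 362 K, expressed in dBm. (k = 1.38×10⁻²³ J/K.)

P_n = kTB = 1.38×10⁻²³ × 362 × 2.00×10⁷ = 9.99×10⁻¹⁴ W
In dBm: 10 log₁₀(9.99×10⁻¹⁴ / 10⁻³) = −100.0 dBm

−100.0 dBm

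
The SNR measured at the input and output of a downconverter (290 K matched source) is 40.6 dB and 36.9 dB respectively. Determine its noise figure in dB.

3.7 dB

NF (dB) = SNR_in(dB) − SNR_out(dB) when the source is at T₀
NF = 40.6 − 36.9 = 3.7 dB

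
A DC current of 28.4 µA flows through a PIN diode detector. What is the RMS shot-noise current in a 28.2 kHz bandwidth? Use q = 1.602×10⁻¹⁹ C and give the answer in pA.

507 pA

I_n = √(2qI·B)
2qI·B = 2 × 1.602×10⁻¹⁹ × 2.84×10⁻⁵ × 2.82×10⁴ = 2.57×10⁻¹⁹ A²
I_n = √(2.57×10⁻¹⁹) = 5.07×10⁻¹⁰ A = 507 pA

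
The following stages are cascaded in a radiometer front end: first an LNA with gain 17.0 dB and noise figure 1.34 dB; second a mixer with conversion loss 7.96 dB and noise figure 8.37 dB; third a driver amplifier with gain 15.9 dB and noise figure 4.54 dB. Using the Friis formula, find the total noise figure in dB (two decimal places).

2.33 dB

Convert to linear (a loss of L dB is a gain of −L dB): F_i = 10^(NF_i/10), G_i = 10^(G_i,dB/10)
  Stage 1: F_1 = 10^(1.34/10) = 1.361, G_1 = 10^(17.0/10) = 50.12
  Stage 2: F_2 = 10^(8.37/10) = 6.871, G_2 = 10^(−7.96/10) = 0.1600
  Stage 3: F_3 = 10^(4.54/10) = 2.844, G_3 = 10^(15.9/10) = 38.90
Friis cascade:
  F = 1.361 + (6.871 − 1)/50.12 + (2.844 − 1)/8.017 = 1.709
NF = 10 log₁₀(1.709) = 2.33 dB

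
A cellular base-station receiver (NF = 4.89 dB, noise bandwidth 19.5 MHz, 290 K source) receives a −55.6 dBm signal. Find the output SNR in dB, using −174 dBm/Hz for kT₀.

40.6 dB

Noise floor: N = −174 + 10 log₁₀(B) + NF
10 log₁₀(1.95×10⁷) = 72.9 dB
N = −174 + 72.9 + 4.89 = −96.21 dBm
SNR = P_sig − N = −55.6 − (−96.21) = 40.61 dB → 40.6 dB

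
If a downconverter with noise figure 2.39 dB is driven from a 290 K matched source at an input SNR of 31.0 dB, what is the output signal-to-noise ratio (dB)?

By definition F = SNR_in/SNR_out, so in dB: SNR_out = SNR_in − NF
SNR_out = 31.0 − 2.39 = 28.61 dB

28.61 dB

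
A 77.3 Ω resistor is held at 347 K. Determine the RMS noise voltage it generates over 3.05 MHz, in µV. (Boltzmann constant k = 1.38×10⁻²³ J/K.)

V_n = √(4kTRB)
4kTRB = 4 × 1.38×10⁻²³ × 347 × 7.73×10¹ × 3.05×10⁶ = 4.52×10⁻¹² V²
V_n = √(4.52×10⁻¹²) = 2.13×10⁻⁶ V = 2.13 µV

2.13 µV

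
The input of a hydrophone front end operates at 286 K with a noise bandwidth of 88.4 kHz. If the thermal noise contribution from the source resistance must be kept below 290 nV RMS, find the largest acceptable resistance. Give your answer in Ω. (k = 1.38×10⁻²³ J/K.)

60.3 Ω

Johnson–Nyquist: V_n = √(4kTRB) ⇒ R = V_n² / (4kTB)
4kTB = 4 × 1.38×10⁻²³ × 286 × 8.84×10⁴ = 1.40×10⁻¹⁵
R = (2.90×10⁻⁷)² / 1.40×10⁻¹⁵ = 6.03×10¹ Ω = 60.3 Ω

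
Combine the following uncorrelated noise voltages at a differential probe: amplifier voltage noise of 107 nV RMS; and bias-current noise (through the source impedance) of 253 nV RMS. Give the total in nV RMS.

Uncorrelated sources add in power (mean-square): V_tot = √(ΣV_i²)
V_tot = √[(1.07×10⁻⁷)² + (2.53×10⁻⁷)²] = 2.75×10⁻⁷ V = 275 nV

275 nV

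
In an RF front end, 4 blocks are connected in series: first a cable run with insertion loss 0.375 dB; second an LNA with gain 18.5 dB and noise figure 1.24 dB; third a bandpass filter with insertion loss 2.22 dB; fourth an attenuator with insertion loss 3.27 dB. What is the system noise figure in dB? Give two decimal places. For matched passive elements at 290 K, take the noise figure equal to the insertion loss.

Convert to linear (a loss of L dB is a gain of −L dB): F_i = 10^(NF_i/10), G_i = 10^(G_i,dB/10)
  Stage 1: F_1 = 10^(0.375/10) = 1.090, G_1 = 10^(−0.375/10) = 0.9173
  Stage 2: F_2 = 10^(1.24/10) = 1.330, G_2 = 10^(18.5/10) = 70.79
  Stage 3: F_3 = 10^(2.22/10) = 1.667, G_3 = 10^(−2.22/10) = 0.5998
  Stage 4: F_4 = 10^(3.27/10) = 2.123, G_4 = 10^(−3.27/10) = 0.4710
Friis cascade:
  F = 1.090 + (1.330 − 1)/0.9173 + (1.667 − 1)/64.94 + (2.123 − 1)/38.95 = 1.490
NF = 10 log₁₀(1.490) = 1.73 dB

1.73 dB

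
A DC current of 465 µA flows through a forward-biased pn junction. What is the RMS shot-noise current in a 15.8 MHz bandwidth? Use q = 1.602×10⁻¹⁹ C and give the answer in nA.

I_n = √(2qI·B)
2qI·B = 2 × 1.602×10⁻¹⁹ × 4.65×10⁻⁴ × 1.58×10⁷ = 2.35×10⁻¹⁵ A²
I_n = √(2.35×10⁻¹⁵) = 4.85×10⁻⁸ A = 48.5 nA

48.5 nA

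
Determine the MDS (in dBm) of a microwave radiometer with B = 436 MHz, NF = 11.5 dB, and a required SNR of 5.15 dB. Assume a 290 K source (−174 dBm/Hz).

−71.0 dBm

Sensitivity = −174 + 10 log₁₀(B) + NF + SNR_min
= −174 + 86.39 + 11.5 + 5.15
= −70.96 dBm → −71.0 dBm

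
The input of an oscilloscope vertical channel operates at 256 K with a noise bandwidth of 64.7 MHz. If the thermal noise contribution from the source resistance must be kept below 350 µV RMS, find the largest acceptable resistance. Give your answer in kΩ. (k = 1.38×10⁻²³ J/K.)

Johnson–Nyquist: V_n = √(4kTRB) ⇒ R = V_n² / (4kTB)
4kTB = 4 × 1.38×10⁻²³ × 256 × 6.47×10⁷ = 9.14×10⁻¹³
R = (3.50×10⁻⁴)² / 9.14×10⁻¹³ = 1.34×10⁵ Ω = 134 kΩ

134 kΩ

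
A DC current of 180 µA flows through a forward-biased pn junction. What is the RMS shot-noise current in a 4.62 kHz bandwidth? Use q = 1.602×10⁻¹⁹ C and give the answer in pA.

516 pA

I_n = √(2qI·B)
2qI·B = 2 × 1.602×10⁻¹⁹ × 1.80×10⁻⁴ × 4.62×10³ = 2.66×10⁻¹⁹ A²
I_n = √(2.66×10⁻¹⁹) = 5.16×10⁻¹⁰ A = 516 pA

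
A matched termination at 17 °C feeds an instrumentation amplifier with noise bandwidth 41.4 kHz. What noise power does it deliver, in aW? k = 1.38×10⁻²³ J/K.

166 aW

T = 17 °C + 273.15 = 290.15 K
P_n = kTB = 1.38×10⁻²³ × 290.15 × 4.14×10⁴ = 1.66×10⁻¹⁶ W = 166 aW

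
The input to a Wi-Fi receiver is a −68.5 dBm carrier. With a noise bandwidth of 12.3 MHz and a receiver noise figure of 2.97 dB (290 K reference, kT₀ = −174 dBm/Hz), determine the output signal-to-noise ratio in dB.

Noise floor: N = −174 + 10 log₁₀(B) + NF
10 log₁₀(1.23×10⁷) = 70.9 dB
N = −174 + 70.9 + 2.97 = −100.13 dBm
SNR = P_sig − N = −68.5 − (−100.13) = 31.63 dB → 31.6 dB

31.6 dB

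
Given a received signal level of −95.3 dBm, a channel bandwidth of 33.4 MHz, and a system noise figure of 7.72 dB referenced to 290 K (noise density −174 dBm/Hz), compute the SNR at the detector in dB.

−4.3 dB

Noise floor: N = −174 + 10 log₁₀(B) + NF
10 log₁₀(3.34×10⁷) = 75.24 dB
N = −174 + 75.24 + 7.72 = −91.04 dBm
SNR = P_sig − N = −95.3 − (−91.04) = −4.26 dB → −4.3 dB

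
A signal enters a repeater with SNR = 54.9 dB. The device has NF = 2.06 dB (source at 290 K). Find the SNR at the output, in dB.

By definition F = SNR_in/SNR_out, so in dB: SNR_out = SNR_in − NF
SNR_out = 54.9 − 2.06 = 52.84 dB

52.84 dB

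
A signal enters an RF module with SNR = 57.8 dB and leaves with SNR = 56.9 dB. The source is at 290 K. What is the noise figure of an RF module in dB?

NF (dB) = SNR_in(dB) − SNR_out(dB) when the source is at T₀
NF = 57.8 − 56.9 = 0.9 dB

0.9 dB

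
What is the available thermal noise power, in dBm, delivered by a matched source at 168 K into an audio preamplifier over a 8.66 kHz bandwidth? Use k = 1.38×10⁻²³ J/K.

P_n = kTB = 1.38×10⁻²³ × 168 × 8.66×10³ = 2.01×10⁻¹⁷ W
In dBm: 10 log₁₀(2.01×10⁻¹⁷ / 10⁻³) = −137.0 dBm

−137.0 dBm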